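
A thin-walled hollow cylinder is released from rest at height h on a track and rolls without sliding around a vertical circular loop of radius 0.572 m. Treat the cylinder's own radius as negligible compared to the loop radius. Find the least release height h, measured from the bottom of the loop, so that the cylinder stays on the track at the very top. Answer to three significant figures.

h_min ≈ 1.72 m

The moment of inertia is MR², giving k ≡ I/(MR²) = 1.
At the top, contact is just lost when gravity alone supplies the centripetal force: Mg = Mv_top²/r, i.e. v_top² = gr.
With ω = v/R, the kinetic energy at speed v is ½(1+k)Mv² = Mv².
Energy conservation from release (height h) to the top (height 2r): Mgh = Mg(2r) + M·gr.
Thus h_min = 2r + (1+k)r/2 = r(2 + 2/2) = 0.572 × 3 ≈ 1.72 m.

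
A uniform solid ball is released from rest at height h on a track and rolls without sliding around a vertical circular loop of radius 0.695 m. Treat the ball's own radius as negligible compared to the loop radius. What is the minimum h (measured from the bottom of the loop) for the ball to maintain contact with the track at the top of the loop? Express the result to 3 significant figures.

For this body I = (2/5)MR², i.e. k = I/(MR²) = 0.4.
At the top, contact is just lost when gravity alone supplies the centripetal force: Mg = Mv_top²/r, i.e. v_top² = gr.
With ω = v/R, the kinetic energy at speed v is ½(1+k)Mv² = (7/10)Mv².
Energy conservation from release (height h) to the top (height 2r): Mgh = Mg(2r) + (7/10)M·gr.
Thus h_min = 2r + (1+k)r/2 = r(2 + 1.4/2) = 0.695 × 2.7 ≈ 1.88 m.

h_min ≈ 1.88 m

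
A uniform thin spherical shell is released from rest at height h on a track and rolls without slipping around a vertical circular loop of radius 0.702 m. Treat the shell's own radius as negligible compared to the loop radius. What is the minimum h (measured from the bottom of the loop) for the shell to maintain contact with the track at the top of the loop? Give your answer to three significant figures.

h_min ≈ 1.99 m

For this body I = (2/3)MR², i.e. k = I/(MR²) = 2/3.
At the top of the loop, the minimum-contact condition is Mg = Mv_top²/r, so v_top² = gr.
With ω = v/R, the kinetic energy at speed v is ½(1+k)Mv² = (5/6)Mv².
Energy conservation from release (height h) to the top (height 2r): Mgh = Mg(2r) + (5/6)M·gr.
Thus h_min = 2r + (1+k)r/2 = r(2 + 1.667/2) = 0.702 × 2.833 ≈ 1.99 m.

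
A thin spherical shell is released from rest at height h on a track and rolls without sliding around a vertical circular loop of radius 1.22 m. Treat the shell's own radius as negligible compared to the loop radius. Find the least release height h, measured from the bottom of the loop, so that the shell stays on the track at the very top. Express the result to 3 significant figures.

The moment of inertia is (2/3)MR², giving k ≡ I/(MR²) = 2/3.
At the top, contact is just lost when gravity alone supplies the centripetal force: Mg = Mv_top²/r, i.e. v_top² = gr.
With ω = v/R, the kinetic energy at speed v is ½(1+k)Mv² = (5/6)Mv².
Energy conservation from release (height h) to the top (height 2r): Mgh = Mg(2r) + (5/6)M·gr.
Thus h_min = 2r + (1+k)r/2 = r(2 + 1.667/2) = 1.22 × 2.833 ≈ 3.46 m.

h_min ≈ 3.46 m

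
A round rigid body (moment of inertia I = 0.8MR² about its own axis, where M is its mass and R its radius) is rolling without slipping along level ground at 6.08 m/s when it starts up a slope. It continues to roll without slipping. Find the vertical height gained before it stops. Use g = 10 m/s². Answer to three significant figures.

For this body I = 0.8MR², i.e. k = I/(MR²) = 0.8.
Since it rolls without slipping, ω = v/R and KE = ½Mv² + ½Iω² = ½(1+k)Mv² = (9/10)Mv².
At the top the kinetic energy is zero, so (9/10)Mv₀² = Mgh.
Thus h = (1+k)v₀²/(2g) = 1.8 × 6.08² / (2 × 10) ≈ 3.33 m.

h ≈ 3.33 m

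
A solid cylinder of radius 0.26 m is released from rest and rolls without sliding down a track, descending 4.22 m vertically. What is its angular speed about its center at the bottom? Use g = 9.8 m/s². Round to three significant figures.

ω ≈ 28.6 rad/s

The moment of inertia is (1/2)MR², giving k ≡ I/(MR²) = 0.5.
Since it rolls without slipping, ω = v/R and KE = ½Mv² + ½Iω² = ½(1+k)Mv² = (3/4)Mv².
Energy conservation Mgh = ½(1+k)Mv² gives v = √(2gh/(1+k)) = √(2 × 9.8 × 4.22 / 1.5) = 7.426 m/s.
Then ω = v/R = 7.426 / 0.26 ≈ 28.6 rad/s.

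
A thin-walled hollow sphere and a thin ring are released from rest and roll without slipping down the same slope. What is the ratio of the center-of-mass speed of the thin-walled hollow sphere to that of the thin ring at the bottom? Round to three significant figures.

v_ratio ≈ 1.10

Each satisfies Mgh = ½(1+k)Mv² with k = I/(MR²), so v ∝ 1/√(1+k).
For the thin-walled hollow sphere k = 2/3; for the thin ring k = 1.
v₁/v₂ = √((1+k₂)/(1+k₁)) = √(2/1.667) ≈ 1.10.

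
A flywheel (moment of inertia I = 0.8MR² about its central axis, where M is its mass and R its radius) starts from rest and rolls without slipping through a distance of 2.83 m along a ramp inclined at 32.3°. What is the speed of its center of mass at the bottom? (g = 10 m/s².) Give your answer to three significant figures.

v ≈ 4.10 m/s

With I = 0.8MR², the ratio k = I/(MR²) is 0.8.
Pure rolling means v = ωR; then KE = ½Mv² + ½I(v/R)² = ½(1+k)Mv² = (9/10)Mv².
The vertical drop is h = L sinθ = 2.83 × sin32.3° = 1.512 m.
Energy conservation: Mgh = (9/10)Mv², so v = √(2gh/(1+k)) = √(2 × 10 × 1.512 / 1.8) ≈ 4.10 m/s.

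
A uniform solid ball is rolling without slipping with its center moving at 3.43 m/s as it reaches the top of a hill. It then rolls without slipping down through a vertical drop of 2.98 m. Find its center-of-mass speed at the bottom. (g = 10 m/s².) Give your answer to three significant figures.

v ≈ 7.37 m/s

With I = (2/5)MR², the ratio k = I/(MR²) is 0.4.
The rolling condition ω = v/R makes the rotational term ½I(v/R)² = ½kMv², so KE_total = ½(1+k)Mv² = (7/10)Mv².
Conserving energy between top and bottom: (7/10)Mv² = (7/10)Mv₀² + Mgh, hence v² = v₀² + 2gh/(1+k).
v = √(3.43² + 2×10×2.98/1.4) = √54.34 ≈ 7.37 m/s.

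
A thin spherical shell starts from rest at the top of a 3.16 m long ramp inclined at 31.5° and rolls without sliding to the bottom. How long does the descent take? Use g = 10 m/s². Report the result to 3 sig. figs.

With I = (2/3)MR², the ratio k = I/(MR²) is 2/3.
Newton's second law down the slope: Mg sinθ − f = Ma. The torque equation fR = Iα (with α = a/R) gives f = kMa.
Hence a = g sinθ/(1+k) = 10×sin31.5°/1.667 = 3.135 m/s².
Starting from rest, L = ½at², so t = √(2L/a) = √(2×3.16/3.135) ≈ 1.42 s.

t ≈ 1.42 s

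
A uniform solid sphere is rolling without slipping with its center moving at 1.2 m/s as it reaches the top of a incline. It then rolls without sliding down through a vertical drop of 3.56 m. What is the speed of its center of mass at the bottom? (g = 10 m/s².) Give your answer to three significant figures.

v ≈ 7.23 m/s

For this body I = (2/5)MR², i.e. k = I/(MR²) = 0.4.
Since it rolls without slipping, ω = v/R and KE = ½Mv² + ½Iω² = ½(1+k)Mv² = (7/10)Mv².
Conserving energy between top and bottom: (7/10)Mv² = (7/10)Mv₀² + Mgh, hence v² = v₀² + 2gh/(1+k).
v = √(1.2² + 2×10×3.56/1.4) = √52.3 ≈ 7.23 m/s.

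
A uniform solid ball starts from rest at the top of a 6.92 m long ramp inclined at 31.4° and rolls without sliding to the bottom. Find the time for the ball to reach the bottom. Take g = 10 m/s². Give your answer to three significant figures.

With I = (2/5)MR², the ratio k = I/(MR²) is 0.4.
Along the incline Mg sinθ − f = Ma, and torque about the center fR = Iα = kMR²(a/R) gives f = kMa.
Hence a = g sinθ/(1+k) = 10×sin31.4°/1.4 = 3.721 m/s².
Starting from rest, L = ½at², so t = √(2L/a) = √(2×6.92/3.721) ≈ 1.93 s.

t ≈ 1.93 s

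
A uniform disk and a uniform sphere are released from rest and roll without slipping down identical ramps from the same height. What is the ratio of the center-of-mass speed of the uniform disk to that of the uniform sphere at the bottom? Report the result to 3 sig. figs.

Each satisfies Mgh = ½(1+k)Mv² with k = I/(MR²), so v ∝ 1/√(1+k).
For the uniform disk k = 0.5; for the uniform sphere k = 0.4.
v₁/v₂ = √((1+k₂)/(1+k₁)) = √(1.4/1.5) ≈ 0.966.

v_ratio ≈ 0.966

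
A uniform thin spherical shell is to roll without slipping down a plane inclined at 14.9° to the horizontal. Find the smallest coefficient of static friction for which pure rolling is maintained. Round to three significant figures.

With I = (2/3)MR², the ratio k = I/(MR²) is 2/3.
Along the incline Mg sinθ − f = Ma, and torque about the center fR = Iα = kMR²(a/R) gives f = kMa.
These give a = g sinθ/(1+k) and the required friction f = kMg sinθ/(1+k).
The normal force is N = Mg cosθ, so μ_min = f/N = k tanθ/(1+k).
μ_min = (2/3) × tan14.9° / 1.667 ≈ 0.106.

μ_min ≈ 0.106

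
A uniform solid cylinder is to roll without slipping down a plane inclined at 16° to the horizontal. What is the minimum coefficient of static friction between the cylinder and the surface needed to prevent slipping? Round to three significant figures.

The moment of inertia is (1/2)MR², giving k ≡ I/(MR²) = 0.5.
Newton's second law down the slope: Mg sinθ − f = Ma. The torque equation fR = Iα (with α = a/R) gives f = kMa.
These give a = g sinθ/(1+k) and the required friction f = kMg sinθ/(1+k).
The normal force is N = Mg cosθ, so μ_min = f/N = k tanθ/(1+k).
μ_min = 0.5 × tan16° / 1.5 ≈ 0.0956.

μ_min ≈ 0.0956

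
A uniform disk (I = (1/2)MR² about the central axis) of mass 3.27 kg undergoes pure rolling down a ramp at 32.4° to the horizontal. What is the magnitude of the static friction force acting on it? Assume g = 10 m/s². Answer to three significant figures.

The moment of inertia is (1/2)MR², giving k ≡ I/(MR²) = 0.5.
Along the incline Mg sinθ − f = Ma, and torque about the center fR = Iα = kMR²(a/R) gives f = kMa.
Combining, a = g sinθ/(1+k) and f = kMa = kMg sinθ/(1+k).
f = 0.5 × 3.27 × 10 × sin32.4° / 1.5 ≈ 5.84 N.

f ≈ 5.84 N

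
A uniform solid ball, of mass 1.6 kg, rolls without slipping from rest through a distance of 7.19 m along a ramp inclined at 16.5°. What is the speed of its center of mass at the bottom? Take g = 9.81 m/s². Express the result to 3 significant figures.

The moment of inertia is (2/5)MR², giving k ≡ I/(MR²) = 0.4.
Since it rolls without slipping, ω = v/R and KE = ½Mv² + ½Iω² = ½(1+k)Mv² = (7/10)Mv².
The vertical drop is h = L sinθ = 7.19 × sin16.5° = 2.042 m.
Setting Mgh = (7/10)Mv² gives v = √(2gh/(1+k)) = √(2·9.81·2.042/1.4) ≈ 5.35 m/s.

v ≈ 5.35 m/s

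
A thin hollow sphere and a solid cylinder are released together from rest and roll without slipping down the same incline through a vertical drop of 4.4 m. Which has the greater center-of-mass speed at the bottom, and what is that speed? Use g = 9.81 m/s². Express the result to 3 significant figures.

For rolling without slipping, Mgh = ½(1+k)Mv² where k = I/(MR²), so v = √(2gh/(1+k)).
Thin hollow sphere: k = 2/3, giving v = √(2×9.81×4.4/1.667) = 7.197 m/s.
Solid cylinder: k = 0.5, giving v = √(2×9.81×4.4/1.5) = 7.586 m/s.
The smaller k wins: the solid cylinder, at ≈ 7.59 m/s.

the solid cylinder, at v ≈ 7.59 m/s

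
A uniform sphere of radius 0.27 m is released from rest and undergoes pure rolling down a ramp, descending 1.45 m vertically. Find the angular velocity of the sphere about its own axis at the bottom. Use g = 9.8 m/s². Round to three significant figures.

ω ≈ 16.7 rad/s

With I = (2/5)MR², the ratio k = I/(MR²) is 0.4.
Rolling without slipping gives ω = v/R, so the total kinetic energy is ½Mv² + ½Iω² = ½(1+k)Mv² = (7/10)Mv².
Energy conservation Mgh = ½(1+k)Mv² gives v = √(2gh/(1+k)) = √(2 × 9.8 × 1.45 / 1.4) = 4.506 m/s.
The angular speed follows from ω = v/R = 4.506/0.27 ≈ 16.7 rad/s.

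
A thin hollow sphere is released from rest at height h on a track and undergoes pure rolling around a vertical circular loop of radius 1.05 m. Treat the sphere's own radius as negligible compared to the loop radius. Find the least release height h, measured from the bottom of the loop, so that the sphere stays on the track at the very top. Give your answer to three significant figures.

h_min ≈ 2.98 m

With I = (2/3)MR², the ratio k = I/(MR²) is 2/3.
At the top, contact is just lost when gravity alone supplies the centripetal force: Mg = Mv_top²/r, i.e. v_top² = gr.
With ω = v/R, the kinetic energy at speed v is ½(1+k)Mv² = (5/6)Mv².
Energy conservation from release (height h) to the top (height 2r): Mgh = Mg(2r) + (5/6)M·gr.
Thus h_min = 2r + (1+k)r/2 = r(2 + 1.667/2) = 1.05 × 2.833 ≈ 2.98 m.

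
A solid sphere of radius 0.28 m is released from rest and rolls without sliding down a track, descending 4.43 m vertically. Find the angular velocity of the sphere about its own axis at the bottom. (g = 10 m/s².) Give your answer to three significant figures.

ω ≈ 28.4 rad/s

For this body I = (2/5)MR², i.e. k = I/(MR²) = 0.4.
The rolling condition ω = v/R makes the rotational term ½I(v/R)² = ½kMv², so KE_total = ½(1+k)Mv² = (7/10)Mv².
Energy conservation Mgh = ½(1+k)Mv² gives v = √(2gh/(1+k)) = √(2 × 10 × 4.43 / 1.4) = 7.955 m/s.
The angular speed follows from ω = v/R = 7.955/0.28 ≈ 28.4 rad/s.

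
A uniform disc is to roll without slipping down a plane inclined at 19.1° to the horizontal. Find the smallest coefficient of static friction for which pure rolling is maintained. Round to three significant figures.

μ_min ≈ 0.115

Here I = (1/2)MR², so the shape factor k = I/(MR²) = 0.5.
Along the incline Mg sinθ − f = Ma, and torque about the center fR = Iα = kMR²(a/R) gives f = kMa.
These give a = g sinθ/(1+k) and the required friction f = kMg sinθ/(1+k).
With N = Mg cosθ, the no-slip condition f ≤ μN gives μ_min = f/N = k tanθ/(1+k).
μ_min = 0.5 × tan19.1° / 1.5 ≈ 0.115.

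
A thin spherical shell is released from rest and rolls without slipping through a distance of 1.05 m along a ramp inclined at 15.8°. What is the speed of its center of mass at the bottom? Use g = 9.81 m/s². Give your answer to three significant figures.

v ≈ 1.83 m/s

With I = (2/3)MR², the ratio k = I/(MR²) is 2/3.
The rolling condition ω = v/R makes the rotational term ½I(v/R)² = ½kMv², so KE_total = ½(1+k)Mv² = (5/6)Mv².
The vertical drop is h = L sinθ = 1.05 × sin15.8° = 0.2859 m.
Energy conservation: Mgh = (5/6)Mv², so v = √(2gh/(1+k)) = √(2 × 9.81 × 0.2859 / 1.667) ≈ 1.83 m/s.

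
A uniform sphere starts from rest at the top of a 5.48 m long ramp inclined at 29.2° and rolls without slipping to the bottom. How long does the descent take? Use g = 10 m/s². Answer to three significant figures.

With I = (2/5)MR², the ratio k = I/(MR²) is 0.4.
Newton's second law down the slope: Mg sinθ − f = Ma. The torque equation fR = Iα (with α = a/R) gives f = kMa.
Hence a = g sinθ/(1+k) = 10×sin29.2°/1.4 = 3.485 m/s².
Starting from rest, L = ½at², so t = √(2L/a) = √(2×5.48/3.485) ≈ 1.77 s.

t ≈ 1.77 s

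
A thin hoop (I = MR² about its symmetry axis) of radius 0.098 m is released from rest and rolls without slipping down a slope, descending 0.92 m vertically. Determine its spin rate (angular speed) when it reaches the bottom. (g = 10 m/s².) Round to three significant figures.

Here I = MR², so the shape factor k = I/(MR²) = 1.
Rolling without slipping gives ω = v/R, so the total kinetic energy is ½Mv² + ½Iω² = ½(1+k)Mv² = Mv².
Energy conservation Mgh = ½(1+k)Mv² gives v = √(2gh/(1+k)) = √(2 × 10 × 0.92 / 2) = 3.033 m/s.
The angular speed follows from ω = v/R = 3.033/0.098 ≈ 31.0 rad/s.

ω ≈ 31.0 rad/s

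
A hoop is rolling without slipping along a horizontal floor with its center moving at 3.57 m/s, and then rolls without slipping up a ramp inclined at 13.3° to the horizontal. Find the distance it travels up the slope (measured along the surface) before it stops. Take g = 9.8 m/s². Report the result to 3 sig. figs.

d ≈ 5.65 m

Here I = MR², so the shape factor k = I/(MR²) = 1.
The rolling condition ω = v/R makes the rotational term ½I(v/R)² = ½kMv², so KE_total = ½(1+k)Mv² = Mv².
Setting this equal to Mgh gives the vertical rise h = (1+k)v₀²/(2g) = 2×3.57²/(2×9.8) = 1.3 m.
The distance along the slope is d = h/sinθ = 1.3/sin13.3° ≈ 5.65 m.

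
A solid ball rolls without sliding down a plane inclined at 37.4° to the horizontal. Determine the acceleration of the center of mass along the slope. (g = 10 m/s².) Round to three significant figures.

a ≈ 4.34 m/s²

Here I = (2/5)MR², so the shape factor k = I/(MR²) = 0.4.
Newton's second law down the slope: Mg sinθ − f = Ma. The torque equation fR = Iα (with α = a/R) gives f = kMa.
Eliminating f: Mg sinθ = (1+k)Ma, so a = g sinθ/(1+k) = 10 × sin37.4° / 1.4 ≈ 4.34 m/s².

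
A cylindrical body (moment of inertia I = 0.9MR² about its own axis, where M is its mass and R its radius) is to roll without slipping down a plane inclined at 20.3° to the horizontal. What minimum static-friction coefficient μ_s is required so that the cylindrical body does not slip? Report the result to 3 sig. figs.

μ_min ≈ 0.175

For this body I = 0.9MR², i.e. k = I/(MR²) = 0.9.
Along the incline Mg sinθ − f = Ma, and torque about the center fR = Iα = kMR²(a/R) gives f = kMa.
These give a = g sinθ/(1+k) and the required friction f = kMg sinθ/(1+k).
The normal force is N = Mg cosθ, so μ_min = f/N = k tanθ/(1+k).
μ_min = 0.9 × tan20.3° / 1.9 ≈ 0.175.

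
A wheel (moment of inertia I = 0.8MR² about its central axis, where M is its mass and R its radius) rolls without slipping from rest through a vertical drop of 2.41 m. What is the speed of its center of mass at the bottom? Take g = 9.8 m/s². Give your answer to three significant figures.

v ≈ 5.12 m/s

For this body I = 0.8MR², i.e. k = I/(MR²) = 0.8.
The rolling condition ω = v/R makes the rotational term ½I(v/R)² = ½kMv², so KE_total = ½(1+k)Mv² = (9/10)Mv².
Setting Mgh = (9/10)Mv² gives v = √(2gh/(1+k)) = √(2·9.8·2.41/1.8) ≈ 5.12 m/s.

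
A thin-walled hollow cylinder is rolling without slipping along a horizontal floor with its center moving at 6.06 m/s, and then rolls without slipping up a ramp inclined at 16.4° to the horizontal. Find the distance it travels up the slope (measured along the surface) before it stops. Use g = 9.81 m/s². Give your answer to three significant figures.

d ≈ 13.3 m

The moment of inertia is MR², giving k ≡ I/(MR²) = 1.
Pure rolling means v = ωR; then KE = ½Mv² + ½I(v/R)² = ½(1+k)Mv² = Mv².
Setting this equal to Mgh gives the vertical rise h = (1+k)v₀²/(2g) = 2×6.06²/(2×9.81) = 3.743 m.
The distance along the slope is d = h/sinθ = 3.743/sin16.4° ≈ 13.3 m.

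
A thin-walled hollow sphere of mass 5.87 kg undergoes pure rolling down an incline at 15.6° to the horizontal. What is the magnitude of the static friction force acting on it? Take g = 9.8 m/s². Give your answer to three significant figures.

Here I = (2/3)MR², so the shape factor k = I/(MR²) = 2/3.
Newton's second law down the slope: Mg sinθ − f = Ma. The torque equation fR = Iα (with α = a/R) gives f = kMa.
Combining, a = g sinθ/(1+k) and f = kMa = kMg sinθ/(1+k).
f = (2/3) × 5.87 × 9.8 × sin15.6° / 1.667 ≈ 6.19 N.

f ≈ 6.19 N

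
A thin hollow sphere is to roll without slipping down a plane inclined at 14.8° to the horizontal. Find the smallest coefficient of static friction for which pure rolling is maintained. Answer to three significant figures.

Here I = (2/3)MR², so the shape factor k = I/(MR²) = 2/3.
Along the incline Mg sinθ − f = Ma, and torque about the center fR = Iα = kMR²(a/R) gives f = kMa.
These give a = g sinθ/(1+k) and the required friction f = kMg sinθ/(1+k).
With N = Mg cosθ, the no-slip condition f ≤ μN gives μ_min = f/N = k tanθ/(1+k).
μ_min = (2/3) × tan14.8° / 1.667 ≈ 0.106.

μ_min ≈ 0.106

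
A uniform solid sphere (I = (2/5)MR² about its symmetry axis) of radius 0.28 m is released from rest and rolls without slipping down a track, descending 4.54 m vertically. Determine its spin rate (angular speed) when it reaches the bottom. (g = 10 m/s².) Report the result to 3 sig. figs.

For this body I = (2/5)MR², i.e. k = I/(MR²) = 0.4.
Since it rolls without slipping, ω = v/R and KE = ½Mv² + ½Iω² = ½(1+k)Mv² = (7/10)Mv².
Energy conservation Mgh = ½(1+k)Mv² gives v = √(2gh/(1+k)) = √(2 × 10 × 4.54 / 1.4) = 8.053 m/s.
The angular speed follows from ω = v/R = 8.053/0.28 ≈ 28.8 rad/s.

ω ≈ 28.8 rad/s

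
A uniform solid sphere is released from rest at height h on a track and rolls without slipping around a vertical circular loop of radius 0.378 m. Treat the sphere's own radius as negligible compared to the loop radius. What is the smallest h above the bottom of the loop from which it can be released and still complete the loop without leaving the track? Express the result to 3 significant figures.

h_min ≈ 1.02 m

For this body I = (2/5)MR², i.e. k = I/(MR²) = 0.4.
At the top of the loop, the minimum-contact condition is Mg = Mv_top²/r, so v_top² = gr.
With ω = v/R, the kinetic energy at speed v is ½(1+k)Mv² = (7/10)Mv².
Energy conservation from release (height h) to the top (height 2r): Mgh = Mg(2r) + (7/10)M·gr.
Thus h_min = 2r + (1+k)r/2 = r(2 + 1.4/2) = 0.378 × 2.7 ≈ 1.02 m.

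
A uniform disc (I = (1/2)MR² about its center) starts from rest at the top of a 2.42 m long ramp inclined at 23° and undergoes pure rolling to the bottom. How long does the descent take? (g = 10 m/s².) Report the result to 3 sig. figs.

For this body I = (1/2)MR², i.e. k = I/(MR²) = 0.5.
Newton's second law down the slope: Mg sinθ − f = Ma. The torque equation fR = Iα (with α = a/R) gives f = kMa.
Hence a = g sinθ/(1+k) = 10×sin23°/1.5 = 2.605 m/s².
With constant a from rest, t = √(2L/a) = √(2·2.42/2.605) ≈ 1.36 s.

t ≈ 1.36 s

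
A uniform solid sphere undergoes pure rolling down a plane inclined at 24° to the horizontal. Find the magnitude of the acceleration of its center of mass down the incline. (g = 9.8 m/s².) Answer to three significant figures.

a ≈ 2.85 m/s²

Here I = (2/5)MR², so the shape factor k = I/(MR²) = 0.4.
Along the incline Mg sinθ − f = Ma, and torque about the center fR = Iα = kMR²(a/R) gives f = kMa.
Eliminating f: Mg sinθ = (1+k)Ma, so a = g sinθ/(1+k) = 9.8 × sin24° / 1.4 ≈ 2.85 m/s².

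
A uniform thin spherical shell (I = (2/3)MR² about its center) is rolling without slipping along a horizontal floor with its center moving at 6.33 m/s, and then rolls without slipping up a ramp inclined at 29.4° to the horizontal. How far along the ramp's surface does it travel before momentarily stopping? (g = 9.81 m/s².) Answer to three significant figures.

d ≈ 6.93 m

For this body I = (2/3)MR², i.e. k = I/(MR²) = 2/3.
Since it rolls without slipping, ω = v/R and KE = ½Mv² + ½Iω² = ½(1+k)Mv² = (5/6)Mv².
Setting this equal to Mgh gives the vertical rise h = (1+k)v₀²/(2g) = 1.667×6.33²/(2×9.81) = 3.404 m.
Along the incline, d = h/sinθ = 3.404/sin29.4° ≈ 6.93 m.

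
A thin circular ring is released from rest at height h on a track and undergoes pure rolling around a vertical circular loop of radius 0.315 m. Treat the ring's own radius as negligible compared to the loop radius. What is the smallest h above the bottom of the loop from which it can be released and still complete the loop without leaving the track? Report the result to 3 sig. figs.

The moment of inertia is MR², giving k ≡ I/(MR²) = 1.
At the top of the loop, the minimum-contact condition is Mg = Mv_top²/r, so v_top² = gr.
With ω = v/R, the kinetic energy at speed v is ½(1+k)Mv² = Mv².
Energy conservation from release (height h) to the top (height 2r): Mgh = Mg(2r) + M·gr.
Thus h_min = 2r + (1+k)r/2 = r(2 + 2/2) = 0.315 × 3 ≈ 0.945 m.

h_min ≈ 0.945 m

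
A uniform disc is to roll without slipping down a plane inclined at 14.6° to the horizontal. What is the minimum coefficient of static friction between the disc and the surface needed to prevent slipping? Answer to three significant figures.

μ_min ≈ 0.0868

With I = (1/2)MR², the ratio k = I/(MR²) is 0.5.
Along the incline Mg sinθ − f = Ma, and torque about the center fR = Iα = kMR²(a/R) gives f = kMa.
These give a = g sinθ/(1+k) and the required friction f = kMg sinθ/(1+k).
The normal force is N = Mg cosθ, so μ_min = f/N = k tanθ/(1+k).
μ_min = 0.5 × tan14.6° / 1.5 ≈ 0.0868.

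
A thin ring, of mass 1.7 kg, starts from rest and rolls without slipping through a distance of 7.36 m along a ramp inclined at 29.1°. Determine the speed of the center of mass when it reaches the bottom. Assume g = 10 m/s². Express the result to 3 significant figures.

With I = MR², the ratio k = I/(MR²) is 1.
Pure rolling means v = ωR; then KE = ½Mv² + ½I(v/R)² = ½(1+k)Mv² = Mv².
The vertical drop is h = L sinθ = 7.36 × sin29.1° = 3.579 m.
Setting Mgh = Mv² gives v = √(2gh/(1+k)) = √(2·10·3.579/2) ≈ 5.98 m/s.

v ≈ 5.98 m/s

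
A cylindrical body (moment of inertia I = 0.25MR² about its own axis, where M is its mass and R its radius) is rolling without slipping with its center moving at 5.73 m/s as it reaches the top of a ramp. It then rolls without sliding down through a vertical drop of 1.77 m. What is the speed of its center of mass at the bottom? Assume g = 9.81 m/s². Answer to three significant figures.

For this body I = 0.25MR², i.e. k = I/(MR²) = 0.25.
The rolling condition ω = v/R makes the rotational term ½I(v/R)² = ½kMv², so KE_total = ½(1+k)Mv² = (5/8)Mv².
Energy conservation: (5/8)Mv₀² + Mgh = (5/8)Mv², so v² = v₀² + 2gh/(1+k).
v = √(5.73² + 2×9.81×1.77/1.25) = √60.61 ≈ 7.79 m/s.

v ≈ 7.79 m/s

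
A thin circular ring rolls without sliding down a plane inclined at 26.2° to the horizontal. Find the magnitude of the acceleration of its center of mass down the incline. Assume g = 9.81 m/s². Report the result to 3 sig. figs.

a ≈ 2.17 m/s²

For this body I = MR², i.e. k = I/(MR²) = 1.
Newton's second law down the slope: Mg sinθ − f = Ma. The torque equation fR = Iα (with α = a/R) gives f = kMa.
Eliminating f: Mg sinθ = (1+k)Ma, so a = g sinθ/(1+k) = 9.81 × sin26.2° / 2 ≈ 2.17 m/s².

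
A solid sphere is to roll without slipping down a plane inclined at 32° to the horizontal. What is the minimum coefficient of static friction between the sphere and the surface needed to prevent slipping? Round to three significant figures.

Here I = (2/5)MR², so the shape factor k = I/(MR²) = 0.4.
Translational: Mg sinθ − f = Ma. Rotational about the CM: fR = Iα = kMRa, so f = kMa.
These give a = g sinθ/(1+k) and the required friction f = kMg sinθ/(1+k).
The normal force is N = Mg cosθ, so μ_min = f/N = k tanθ/(1+k).
μ_min = 0.4 × tan32° / 1.4 ≈ 0.179.

μ_min ≈ 0.179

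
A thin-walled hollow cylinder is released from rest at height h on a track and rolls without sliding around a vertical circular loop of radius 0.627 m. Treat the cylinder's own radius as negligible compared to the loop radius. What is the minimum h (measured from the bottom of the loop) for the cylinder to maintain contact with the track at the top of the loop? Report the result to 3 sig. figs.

Here I = MR², so the shape factor k = I/(MR²) = 1.
At the top, contact is just lost when gravity alone supplies the centripetal force: Mg = Mv_top²/r, i.e. v_top² = gr.
With ω = v/R, the kinetic energy at speed v is ½(1+k)Mv² = Mv².
Energy conservation from release (height h) to the top (height 2r): Mgh = Mg(2r) + M·gr.
Thus h_min = 2r + (1+k)r/2 = r(2 + 2/2) = 0.627 × 3 ≈ 1.88 m.

h_min ≈ 1.88 m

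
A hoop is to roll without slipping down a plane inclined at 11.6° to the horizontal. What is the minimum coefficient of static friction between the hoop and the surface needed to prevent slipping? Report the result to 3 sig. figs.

μ_min ≈ 0.103

The moment of inertia is MR², giving k ≡ I/(MR²) = 1.
Newton's second law down the slope: Mg sinθ − f = Ma. The torque equation fR = Iα (with α = a/R) gives f = kMa.
These give a = g sinθ/(1+k) and the required friction f = kMg sinθ/(1+k).
With N = Mg cosθ, the no-slip condition f ≤ μN gives μ_min = f/N = k tanθ/(1+k).
μ_min = 1 × tan11.6° / 2 ≈ 0.103.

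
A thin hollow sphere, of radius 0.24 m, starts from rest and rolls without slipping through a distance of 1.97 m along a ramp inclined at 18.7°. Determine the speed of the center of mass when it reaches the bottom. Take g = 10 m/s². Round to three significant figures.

Here I = (2/3)MR², so the shape factor k = I/(MR²) = 2/3.
The rolling condition ω = v/R makes the rotational term ½I(v/R)² = ½kMv², so KE_total = ½(1+k)Mv² = (5/6)Mv².
The vertical drop is h = L sinθ = 1.97 × sin18.7° = 0.6316 m.
Energy conservation: Mgh = (5/6)Mv², so v = √(2gh/(1+k)) = √(2 × 10 × 0.6316 / 1.667) ≈ 2.75 m/s.

v ≈ 2.75 m/s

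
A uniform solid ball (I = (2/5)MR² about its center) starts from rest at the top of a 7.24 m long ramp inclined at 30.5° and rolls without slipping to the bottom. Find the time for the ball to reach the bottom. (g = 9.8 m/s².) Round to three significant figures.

For this body I = (2/5)MR², i.e. k = I/(MR²) = 0.4.
Along the incline Mg sinθ − f = Ma, and torque about the center fR = Iα = kMR²(a/R) gives f = kMa.
Hence a = g sinθ/(1+k) = 9.8×sin30.5°/1.4 = 3.553 m/s².
Starting from rest, L = ½at², so t = √(2L/a) = √(2×7.24/3.553) ≈ 2.02 s.

t ≈ 2.02 s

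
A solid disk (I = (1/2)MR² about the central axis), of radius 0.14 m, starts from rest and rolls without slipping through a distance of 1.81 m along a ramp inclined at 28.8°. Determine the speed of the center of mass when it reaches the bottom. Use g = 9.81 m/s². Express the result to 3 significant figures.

v ≈ 3.38 m/s

With I = (1/2)MR², the ratio k = I/(MR²) is 0.5.
Since it rolls without slipping, ω = v/R and KE = ½Mv² + ½Iω² = ½(1+k)Mv² = (3/4)Mv².
The vertical drop is h = L sinθ = 1.81 × sin28.8° = 0.872 m.
Energy conservation: Mgh = (3/4)Mv², so v = √(2gh/(1+k)) = √(2 × 9.81 × 0.872 / 1.5) ≈ 3.38 m/s.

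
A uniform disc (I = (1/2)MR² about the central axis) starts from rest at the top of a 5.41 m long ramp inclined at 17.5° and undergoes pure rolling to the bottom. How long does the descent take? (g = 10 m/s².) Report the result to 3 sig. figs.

With I = (1/2)MR², the ratio k = I/(MR²) is 0.5.
Newton's second law down the slope: Mg sinθ − f = Ma. The torque equation fR = Iα (with α = a/R) gives f = kMa.
Hence a = g sinθ/(1+k) = 10×sin17.5°/1.5 = 2.005 m/s².
With constant a from rest, t = √(2L/a) = √(2·5.41/2.005) ≈ 2.32 s.

t ≈ 2.32 s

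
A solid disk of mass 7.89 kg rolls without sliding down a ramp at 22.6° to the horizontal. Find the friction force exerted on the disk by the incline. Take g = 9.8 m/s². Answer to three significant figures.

Here I = (1/2)MR², so the shape factor k = I/(MR²) = 0.5.
Translational: Mg sinθ − f = Ma. Rotational about the CM: fR = Iα = kMRa, so f = kMa.
Combining, a = g sinθ/(1+k) and f = kMa = kMg sinθ/(1+k).
f = 0.5 × 7.89 × 9.8 × sin22.6° / 1.5 ≈ 9.90 N.

f ≈ 9.90 N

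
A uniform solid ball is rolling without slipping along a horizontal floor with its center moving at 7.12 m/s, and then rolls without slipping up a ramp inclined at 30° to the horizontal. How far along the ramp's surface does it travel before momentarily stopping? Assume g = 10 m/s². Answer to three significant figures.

d ≈ 7.10 m

Here I = (2/5)MR², so the shape factor k = I/(MR²) = 0.4.
Pure rolling means v = ωR; then KE = ½Mv² + ½I(v/R)² = ½(1+k)Mv² = (7/10)Mv².
Setting this equal to Mgh gives the vertical rise h = (1+k)v₀²/(2g) = 1.4×7.12²/(2×10) = 3.549 m.
Along the incline, d = h/sinθ = 3.549/sin30° ≈ 7.10 m.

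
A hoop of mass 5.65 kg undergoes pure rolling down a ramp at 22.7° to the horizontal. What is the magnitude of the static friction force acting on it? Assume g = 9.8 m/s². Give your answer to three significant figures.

f ≈ 10.7 N

Here I = MR², so the shape factor k = I/(MR²) = 1.
Along the incline Mg sinθ − f = Ma, and torque about the center fR = Iα = kMR²(a/R) gives f = kMa.
Combining, a = g sinθ/(1+k) and f = kMa = kMg sinθ/(1+k).
f = 1 × 5.65 × 9.8 × sin22.7° / 2 ≈ 10.7 N.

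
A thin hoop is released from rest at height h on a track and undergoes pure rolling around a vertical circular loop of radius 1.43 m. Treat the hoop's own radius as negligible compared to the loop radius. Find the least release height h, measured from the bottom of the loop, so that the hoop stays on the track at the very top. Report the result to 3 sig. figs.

Here I = MR², so the shape factor k = I/(MR²) = 1.
At the top, contact is just lost when gravity alone supplies the centripetal force: Mg = Mv_top²/r, i.e. v_top² = gr.
With ω = v/R, the kinetic energy at speed v is ½(1+k)Mv² = Mv².
Energy conservation from release (height h) to the top (height 2r): Mgh = Mg(2r) + M·gr.
Thus h_min = 2r + (1+k)r/2 = r(2 + 2/2) = 1.43 × 3 ≈ 4.29 m.

h_min ≈ 4.29 m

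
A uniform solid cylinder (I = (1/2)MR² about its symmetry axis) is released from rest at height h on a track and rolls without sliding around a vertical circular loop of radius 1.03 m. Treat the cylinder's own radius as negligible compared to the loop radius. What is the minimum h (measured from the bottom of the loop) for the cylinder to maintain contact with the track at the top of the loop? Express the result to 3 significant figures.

h_min ≈ 2.83 m

For this body I = (1/2)MR², i.e. k = I/(MR²) = 0.5.
At the top of the loop, the minimum-contact condition is Mg = Mv_top²/r, so v_top² = gr.
With ω = v/R, the kinetic energy at speed v is ½(1+k)Mv² = (3/4)Mv².
Energy conservation from release (height h) to the top (height 2r): Mgh = Mg(2r) + (3/4)M·gr.
Thus h_min = 2r + (1+k)r/2 = r(2 + 1.5/2) = 1.03 × 2.75 ≈ 2.83 m.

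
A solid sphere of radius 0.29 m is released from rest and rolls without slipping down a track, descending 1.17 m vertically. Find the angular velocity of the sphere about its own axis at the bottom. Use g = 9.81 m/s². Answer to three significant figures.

The moment of inertia is (2/5)MR², giving k ≡ I/(MR²) = 0.4.
Rolling without slipping gives ω = v/R, so the total kinetic energy is ½Mv² + ½Iω² = ½(1+k)Mv² = (7/10)Mv².
Energy conservation Mgh = ½(1+k)Mv² gives v = √(2gh/(1+k)) = √(2 × 9.81 × 1.17 / 1.4) = 4.049 m/s.
The angular speed follows from ω = v/R = 4.049/0.29 ≈ 14.0 rad/s.

ω ≈ 14.0 rad/s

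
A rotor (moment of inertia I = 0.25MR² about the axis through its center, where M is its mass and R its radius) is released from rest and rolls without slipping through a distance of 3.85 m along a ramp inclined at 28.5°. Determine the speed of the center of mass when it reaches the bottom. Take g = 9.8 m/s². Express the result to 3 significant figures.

v ≈ 5.37 m/s

The moment of inertia is 0.25MR², giving k ≡ I/(MR²) = 0.25.
Pure rolling means v = ωR; then KE = ½Mv² + ½I(v/R)² = ½(1+k)Mv² = (5/8)Mv².
The vertical drop is h = L sinθ = 3.85 × sin28.5° = 1.837 m.
Energy conservation: Mgh = (5/8)Mv², so v = √(2gh/(1+k)) = √(2 × 9.8 × 1.837 / 1.25) ≈ 5.37 m/s.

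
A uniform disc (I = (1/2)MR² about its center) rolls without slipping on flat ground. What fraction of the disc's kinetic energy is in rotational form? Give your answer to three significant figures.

fraction ≈ 0.333

With I = (1/2)MR², the ratio k = I/(MR²) is 0.5.
Since ω = v/R, the translational part is ½Mv² and the rotational part is ½I(v/R)² = ½kMv²; the total is ½(1+k)Mv².
The rotational fraction is therefore k/(1+k) = 0.5/1.5 ≈ 0.333.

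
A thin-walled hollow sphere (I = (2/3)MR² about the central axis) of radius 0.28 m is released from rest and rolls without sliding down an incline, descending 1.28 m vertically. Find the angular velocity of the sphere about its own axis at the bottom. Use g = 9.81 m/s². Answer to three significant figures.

Here I = (2/3)MR², so the shape factor k = I/(MR²) = 2/3.
Pure rolling means v = ωR; then KE = ½Mv² + ½I(v/R)² = ½(1+k)Mv² = (5/6)Mv².
Energy conservation Mgh = ½(1+k)Mv² gives v = √(2gh/(1+k)) = √(2 × 9.81 × 1.28 / 1.667) = 3.882 m/s.
Then ω = v/R = 3.882 / 0.28 ≈ 13.9 rad/s.

ω ≈ 13.9 rad/s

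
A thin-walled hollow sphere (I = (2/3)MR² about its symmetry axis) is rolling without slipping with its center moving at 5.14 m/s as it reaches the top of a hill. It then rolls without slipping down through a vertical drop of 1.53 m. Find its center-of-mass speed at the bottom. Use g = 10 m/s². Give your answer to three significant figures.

Here I = (2/3)MR², so the shape factor k = I/(MR²) = 2/3.
The rolling condition ω = v/R makes the rotational term ½I(v/R)² = ½kMv², so KE_total = ½(1+k)Mv² = (5/6)Mv².
Energy conservation: (5/6)Mv₀² + Mgh = (5/6)Mv², so v² = v₀² + 2gh/(1+k).
v = √(5.14² + 2×10×1.53/1.667) = √44.78 ≈ 6.69 m/s.

v ≈ 6.69 m/s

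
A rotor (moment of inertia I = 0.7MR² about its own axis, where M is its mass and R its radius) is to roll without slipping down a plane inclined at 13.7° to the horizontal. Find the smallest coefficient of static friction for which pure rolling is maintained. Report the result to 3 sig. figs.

μ_min ≈ 0.100

With I = 0.7MR², the ratio k = I/(MR²) is 0.7.
Translational: Mg sinθ − f = Ma. Rotational about the CM: fR = Iα = kMRa, so f = kMa.
These give a = g sinθ/(1+k) and the required friction f = kMg sinθ/(1+k).
The normal force is N = Mg cosθ, so μ_min = f/N = k tanθ/(1+k).
μ_min = 0.7 × tan13.7° / 1.7 ≈ 0.100.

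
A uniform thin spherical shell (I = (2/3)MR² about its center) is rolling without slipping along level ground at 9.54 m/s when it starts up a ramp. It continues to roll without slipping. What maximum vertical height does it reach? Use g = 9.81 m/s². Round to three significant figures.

Here I = (2/3)MR², so the shape factor k = I/(MR²) = 2/3.
The rolling condition ω = v/R makes the rotational term ½I(v/R)² = ½kMv², so KE_total = ½(1+k)Mv² = (5/6)Mv².
All of this converts to potential energy at the highest point: (5/6)Mv₀² = Mgh.
Thus h = (1+k)v₀²/(2g) = 1.667 × 9.54² / (2 × 9.81) ≈ 7.73 m.

h ≈ 7.73 m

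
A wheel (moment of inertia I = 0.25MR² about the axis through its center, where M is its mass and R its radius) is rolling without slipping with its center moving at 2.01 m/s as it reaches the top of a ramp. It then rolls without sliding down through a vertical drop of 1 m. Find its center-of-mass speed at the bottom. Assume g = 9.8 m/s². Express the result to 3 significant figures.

Here I = 0.25MR², so the shape factor k = I/(MR²) = 0.25.
Since it rolls without slipping, ω = v/R and KE = ½Mv² + ½Iω² = ½(1+k)Mv² = (5/8)Mv².
Conserving energy between top and bottom: (5/8)Mv² = (5/8)Mv₀² + Mgh, hence v² = v₀² + 2gh/(1+k).
v = √(2.01² + 2×9.8×1/1.25) = √19.72 ≈ 4.44 m/s.

v ≈ 4.44 m/s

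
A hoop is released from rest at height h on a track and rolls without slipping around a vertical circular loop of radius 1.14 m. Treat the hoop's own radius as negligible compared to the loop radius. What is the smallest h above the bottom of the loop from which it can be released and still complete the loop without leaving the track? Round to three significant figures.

h_min ≈ 3.42 m

Here I = MR², so the shape factor k = I/(MR²) = 1.
At the top of the loop, the minimum-contact condition is Mg = Mv_top²/r, so v_top² = gr.
With ω = v/R, the kinetic energy at speed v is ½(1+k)Mv² = Mv².
Energy conservation from release (height h) to the top (height 2r): Mgh = Mg(2r) + M·gr.
Thus h_min = 2r + (1+k)r/2 = r(2 + 2/2) = 1.14 × 3 ≈ 3.42 m.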